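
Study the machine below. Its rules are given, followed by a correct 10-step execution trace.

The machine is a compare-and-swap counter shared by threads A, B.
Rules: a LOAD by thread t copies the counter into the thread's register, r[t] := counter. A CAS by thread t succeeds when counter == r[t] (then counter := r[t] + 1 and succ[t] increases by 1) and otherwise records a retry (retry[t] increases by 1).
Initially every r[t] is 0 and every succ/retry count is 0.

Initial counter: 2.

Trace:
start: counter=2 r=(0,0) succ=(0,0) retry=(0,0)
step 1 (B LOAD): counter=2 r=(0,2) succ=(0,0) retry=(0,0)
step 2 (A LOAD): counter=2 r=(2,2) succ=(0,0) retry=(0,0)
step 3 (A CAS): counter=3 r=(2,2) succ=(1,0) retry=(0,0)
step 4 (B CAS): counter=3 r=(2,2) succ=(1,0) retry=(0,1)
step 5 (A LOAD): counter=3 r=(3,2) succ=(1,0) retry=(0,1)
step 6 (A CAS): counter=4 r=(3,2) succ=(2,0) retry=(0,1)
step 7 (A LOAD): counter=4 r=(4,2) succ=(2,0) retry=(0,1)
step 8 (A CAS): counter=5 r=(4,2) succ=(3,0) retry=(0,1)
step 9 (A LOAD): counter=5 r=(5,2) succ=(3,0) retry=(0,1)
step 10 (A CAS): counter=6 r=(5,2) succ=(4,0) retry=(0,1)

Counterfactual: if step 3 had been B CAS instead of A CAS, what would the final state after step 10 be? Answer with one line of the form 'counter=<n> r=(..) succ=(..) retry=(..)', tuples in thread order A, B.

(re-executing from step 3 with the substitution; state before step 3: counter=2 r=(2,2) succ=(0,0) retry=(0,0))
step 3 (B CAS): counter=3 r=(2,2) succ=(0,1) retry=(0,0)
step 4 (B CAS): counter=3 r=(2,2) succ=(0,1) retry=(0,1)
step 5 (A LOAD): counter=3 r=(3,2) succ=(0,1) retry=(0,1)
step 6 (A CAS): counter=4 r=(3,2) succ=(1,1) retry=(0,1)
step 7 (A LOAD): counter=4 r=(4,2) succ=(1,1) retry=(0,1)
step 8 (A CAS): counter=5 r=(4,2) succ=(2,1) retry=(0,1)
step 9 (A LOAD): counter=5 r=(5,2) succ=(2,1) retry=(0,1)
step 10 (A CAS): counter=6 r=(5,2) succ=(3,1) retry=(0,1)

counter=6 r=(5,2) succ=(3,1) retry=(0,1)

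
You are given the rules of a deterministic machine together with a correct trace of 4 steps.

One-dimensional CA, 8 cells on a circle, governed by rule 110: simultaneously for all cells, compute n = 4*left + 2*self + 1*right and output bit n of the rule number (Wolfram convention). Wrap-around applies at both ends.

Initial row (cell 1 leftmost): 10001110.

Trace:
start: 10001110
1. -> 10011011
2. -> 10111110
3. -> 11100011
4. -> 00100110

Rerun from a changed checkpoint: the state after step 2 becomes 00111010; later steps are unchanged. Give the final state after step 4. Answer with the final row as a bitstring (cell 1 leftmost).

state after step 2 := 00111010
3. -> 01101110
4. -> 11111010

11111010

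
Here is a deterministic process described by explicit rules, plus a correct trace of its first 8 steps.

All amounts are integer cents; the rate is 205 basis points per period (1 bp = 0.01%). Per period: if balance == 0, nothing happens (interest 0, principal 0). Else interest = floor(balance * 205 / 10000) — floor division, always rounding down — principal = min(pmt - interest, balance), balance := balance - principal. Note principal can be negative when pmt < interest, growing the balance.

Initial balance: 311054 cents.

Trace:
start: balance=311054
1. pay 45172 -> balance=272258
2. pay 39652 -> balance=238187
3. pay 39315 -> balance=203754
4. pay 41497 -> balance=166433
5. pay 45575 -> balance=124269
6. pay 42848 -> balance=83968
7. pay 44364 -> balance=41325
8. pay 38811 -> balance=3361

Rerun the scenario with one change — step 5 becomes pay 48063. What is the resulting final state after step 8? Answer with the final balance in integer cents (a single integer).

717

(re-executing from step 5 with the substitution; state before step 5: balance=166433)
5. pay 48063 -> balance=121781
6. pay 42848 -> balance=81429
7. pay 44364 -> balance=38734
8. pay 38811 -> balance=717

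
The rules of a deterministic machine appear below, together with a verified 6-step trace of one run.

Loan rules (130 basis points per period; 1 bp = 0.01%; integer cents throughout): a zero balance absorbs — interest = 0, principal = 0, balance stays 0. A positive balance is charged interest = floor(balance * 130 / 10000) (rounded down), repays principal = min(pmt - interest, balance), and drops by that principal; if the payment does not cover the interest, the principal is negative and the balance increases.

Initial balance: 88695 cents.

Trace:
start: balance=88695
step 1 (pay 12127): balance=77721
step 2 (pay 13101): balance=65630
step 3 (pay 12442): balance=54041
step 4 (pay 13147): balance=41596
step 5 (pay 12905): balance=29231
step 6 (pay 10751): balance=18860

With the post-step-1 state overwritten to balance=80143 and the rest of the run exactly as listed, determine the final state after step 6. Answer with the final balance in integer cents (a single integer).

state after step 1 := balance=80143
step 2 (pay 13101): balance=68083
step 3 (pay 12442): balance=56526
step 4 (pay 13147): balance=44113
step 5 (pay 12905): balance=31781
step 6 (pay 10751): balance=21443

21443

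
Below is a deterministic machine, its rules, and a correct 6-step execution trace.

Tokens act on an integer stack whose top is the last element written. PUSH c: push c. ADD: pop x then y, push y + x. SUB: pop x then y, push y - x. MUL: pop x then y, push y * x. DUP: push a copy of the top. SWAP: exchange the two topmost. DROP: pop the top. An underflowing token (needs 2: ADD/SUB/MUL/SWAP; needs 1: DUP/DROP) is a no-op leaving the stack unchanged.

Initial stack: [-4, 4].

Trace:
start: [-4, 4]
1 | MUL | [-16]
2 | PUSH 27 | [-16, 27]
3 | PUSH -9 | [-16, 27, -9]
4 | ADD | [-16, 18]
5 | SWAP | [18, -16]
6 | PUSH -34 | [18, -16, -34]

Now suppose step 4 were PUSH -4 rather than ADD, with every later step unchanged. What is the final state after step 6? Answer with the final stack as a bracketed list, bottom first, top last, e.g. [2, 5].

(re-executing from step 4 with the substitution; state before step 4: [-16, 27, -9])
4 | PUSH -4 | [-16, 27, -9, -4]
5 | SWAP | [-16, 27, -4, -9]
6 | PUSH -34 | [-16, 27, -4, -9, -34]

[-16, 27, -4, -9, -34]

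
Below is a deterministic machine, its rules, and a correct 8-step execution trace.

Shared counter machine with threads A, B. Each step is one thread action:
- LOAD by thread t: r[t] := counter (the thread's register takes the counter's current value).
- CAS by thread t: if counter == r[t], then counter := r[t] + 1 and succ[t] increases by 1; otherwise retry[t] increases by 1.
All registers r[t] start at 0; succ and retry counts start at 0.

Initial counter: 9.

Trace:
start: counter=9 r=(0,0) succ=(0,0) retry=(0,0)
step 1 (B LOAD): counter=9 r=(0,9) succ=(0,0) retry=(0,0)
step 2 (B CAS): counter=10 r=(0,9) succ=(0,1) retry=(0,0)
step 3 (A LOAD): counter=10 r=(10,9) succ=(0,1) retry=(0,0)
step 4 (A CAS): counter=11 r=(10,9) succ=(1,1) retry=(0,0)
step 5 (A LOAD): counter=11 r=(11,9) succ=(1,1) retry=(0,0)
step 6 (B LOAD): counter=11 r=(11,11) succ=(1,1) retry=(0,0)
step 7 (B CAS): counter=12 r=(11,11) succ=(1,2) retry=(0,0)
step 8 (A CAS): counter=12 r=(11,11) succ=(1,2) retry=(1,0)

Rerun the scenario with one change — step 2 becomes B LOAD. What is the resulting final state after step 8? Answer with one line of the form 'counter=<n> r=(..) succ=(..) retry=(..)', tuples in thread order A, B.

(re-executing from step 2 with the substitution; state before step 2: counter=9 r=(0,9) succ=(0,0) retry=(0,0))
step 2 (B LOAD): counter=9 r=(0,9) succ=(0,0) retry=(0,0)
step 3 (A LOAD): counter=9 r=(9,9) succ=(0,0) retry=(0,0)
step 4 (A CAS): counter=10 r=(9,9) succ=(1,0) retry=(0,0)
step 5 (A LOAD): counter=10 r=(10,9) succ=(1,0) retry=(0,0)
step 6 (B LOAD): counter=10 r=(10,10) succ=(1,0) retry=(0,0)
step 7 (B CAS): counter=11 r=(10,10) succ=(1,1) retry=(0,0)
step 8 (A CAS): counter=11 r=(10,10) succ=(1,1) retry=(1,0)

counter=11 r=(10,10) succ=(1,1) retry=(1,0)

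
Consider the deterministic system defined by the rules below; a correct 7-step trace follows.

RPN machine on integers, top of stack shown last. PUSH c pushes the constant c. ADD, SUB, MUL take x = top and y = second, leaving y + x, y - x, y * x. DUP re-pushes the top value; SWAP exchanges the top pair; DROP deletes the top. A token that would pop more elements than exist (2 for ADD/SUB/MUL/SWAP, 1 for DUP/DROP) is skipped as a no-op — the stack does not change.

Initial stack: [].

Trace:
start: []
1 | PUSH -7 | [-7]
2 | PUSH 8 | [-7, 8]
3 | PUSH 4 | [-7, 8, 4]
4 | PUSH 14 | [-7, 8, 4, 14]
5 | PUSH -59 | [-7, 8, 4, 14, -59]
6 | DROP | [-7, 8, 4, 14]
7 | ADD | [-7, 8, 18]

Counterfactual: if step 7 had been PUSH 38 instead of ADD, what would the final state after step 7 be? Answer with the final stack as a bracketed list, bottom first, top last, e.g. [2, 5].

(re-executing from step 7 with the substitution; state before step 7: [-7, 8, 4, 14])
7 | PUSH 38 | [-7, 8, 4, 14, 38]

[-7, 8, 4, 14, 38]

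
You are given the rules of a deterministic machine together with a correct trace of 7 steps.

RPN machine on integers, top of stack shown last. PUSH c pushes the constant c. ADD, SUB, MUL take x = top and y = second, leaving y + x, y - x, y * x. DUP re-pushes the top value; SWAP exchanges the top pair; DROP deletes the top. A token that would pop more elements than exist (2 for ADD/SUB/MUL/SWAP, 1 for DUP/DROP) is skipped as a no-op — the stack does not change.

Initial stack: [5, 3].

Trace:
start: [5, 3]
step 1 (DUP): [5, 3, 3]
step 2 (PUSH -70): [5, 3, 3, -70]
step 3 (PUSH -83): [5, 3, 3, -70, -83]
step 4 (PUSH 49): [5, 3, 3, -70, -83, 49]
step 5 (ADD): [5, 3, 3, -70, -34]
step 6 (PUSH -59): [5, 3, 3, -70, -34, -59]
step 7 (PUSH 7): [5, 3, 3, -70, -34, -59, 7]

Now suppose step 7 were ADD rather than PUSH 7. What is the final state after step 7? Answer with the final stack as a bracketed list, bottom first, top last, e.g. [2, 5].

[5, 3, 3, -70, -93]

(re-executing from step 7 with the substitution; state before step 7: [5, 3, 3, -70, -34, -59])
step 7 (ADD): [5, 3, 3, -70, -93]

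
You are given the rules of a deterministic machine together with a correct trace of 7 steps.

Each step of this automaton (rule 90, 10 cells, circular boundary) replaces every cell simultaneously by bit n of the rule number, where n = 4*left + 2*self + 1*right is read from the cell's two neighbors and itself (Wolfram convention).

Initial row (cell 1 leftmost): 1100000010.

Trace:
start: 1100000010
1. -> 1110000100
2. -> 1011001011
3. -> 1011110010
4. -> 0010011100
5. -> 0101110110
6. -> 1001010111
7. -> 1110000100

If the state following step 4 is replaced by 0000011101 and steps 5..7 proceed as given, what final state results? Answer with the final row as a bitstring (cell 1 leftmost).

state after step 4 := 0000011101
5. -> 1000110100
6. -> 0101110011
7. -> 0001011111

0001011111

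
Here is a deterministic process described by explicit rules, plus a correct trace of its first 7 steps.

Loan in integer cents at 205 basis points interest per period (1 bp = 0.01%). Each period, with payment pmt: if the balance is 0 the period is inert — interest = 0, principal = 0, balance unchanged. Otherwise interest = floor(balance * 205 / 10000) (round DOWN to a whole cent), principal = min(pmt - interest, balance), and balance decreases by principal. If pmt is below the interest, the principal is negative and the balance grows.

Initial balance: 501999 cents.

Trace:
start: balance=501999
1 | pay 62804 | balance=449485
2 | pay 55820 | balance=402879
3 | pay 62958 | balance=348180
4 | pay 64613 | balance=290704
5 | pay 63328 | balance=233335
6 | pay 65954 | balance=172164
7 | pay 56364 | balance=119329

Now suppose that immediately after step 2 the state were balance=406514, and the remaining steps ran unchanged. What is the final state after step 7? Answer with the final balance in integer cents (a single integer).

123352

state after step 2 := balance=406514
3 | pay 62958 | balance=351889
4 | pay 64613 | balance=294489
5 | pay 63328 | balance=237198
6 | pay 65954 | balance=176106
7 | pay 56364 | balance=123352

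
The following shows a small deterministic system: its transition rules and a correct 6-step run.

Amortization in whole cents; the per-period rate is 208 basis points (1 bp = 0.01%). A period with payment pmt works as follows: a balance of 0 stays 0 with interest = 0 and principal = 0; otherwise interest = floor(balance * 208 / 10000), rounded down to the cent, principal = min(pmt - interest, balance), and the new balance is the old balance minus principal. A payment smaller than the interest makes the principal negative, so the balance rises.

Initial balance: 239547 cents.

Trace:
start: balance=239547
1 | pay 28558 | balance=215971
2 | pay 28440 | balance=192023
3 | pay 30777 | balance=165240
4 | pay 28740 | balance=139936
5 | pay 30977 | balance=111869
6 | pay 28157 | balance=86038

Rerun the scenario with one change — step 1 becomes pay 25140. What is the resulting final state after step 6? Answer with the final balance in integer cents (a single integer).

(re-executing from step 1 with the substitution; state before step 1: balance=239547)
1 | pay 25140 | balance=219389
2 | pay 28440 | balance=195512
3 | pay 30777 | balance=168801
4 | pay 28740 | balance=143572
5 | pay 30977 | balance=115581
6 | pay 28157 | balance=89828

89828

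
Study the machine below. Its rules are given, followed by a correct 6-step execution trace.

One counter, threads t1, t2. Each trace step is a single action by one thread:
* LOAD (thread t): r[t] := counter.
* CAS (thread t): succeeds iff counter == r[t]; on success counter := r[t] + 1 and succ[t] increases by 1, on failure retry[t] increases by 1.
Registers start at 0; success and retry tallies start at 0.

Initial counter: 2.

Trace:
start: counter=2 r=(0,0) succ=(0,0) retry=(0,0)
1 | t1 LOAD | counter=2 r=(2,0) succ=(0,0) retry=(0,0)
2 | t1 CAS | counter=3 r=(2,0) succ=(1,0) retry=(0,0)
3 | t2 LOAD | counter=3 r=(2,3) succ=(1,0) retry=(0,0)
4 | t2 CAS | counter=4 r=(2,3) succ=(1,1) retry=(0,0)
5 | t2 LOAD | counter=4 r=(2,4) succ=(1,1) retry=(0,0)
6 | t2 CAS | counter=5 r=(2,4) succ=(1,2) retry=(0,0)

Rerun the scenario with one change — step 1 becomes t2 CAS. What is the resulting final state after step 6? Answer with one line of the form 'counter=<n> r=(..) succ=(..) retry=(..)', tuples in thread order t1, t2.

counter=4 r=(0,3) succ=(0,2) retry=(1,1)

(re-executing from step 1 with the substitution; state before step 1: counter=2 r=(0,0) succ=(0,0) retry=(0,0))
1 | t2 CAS | counter=2 r=(0,0) succ=(0,0) retry=(0,1)
2 | t1 CAS | counter=2 r=(0,0) succ=(0,0) retry=(1,1)
3 | t2 LOAD | counter=2 r=(0,2) succ=(0,0) retry=(1,1)
4 | t2 CAS | counter=3 r=(0,2) succ=(0,1) retry=(1,1)
5 | t2 LOAD | counter=3 r=(0,3) succ=(0,1) retry=(1,1)
6 | t2 CAS | counter=4 r=(0,3) succ=(0,2) retry=(1,1)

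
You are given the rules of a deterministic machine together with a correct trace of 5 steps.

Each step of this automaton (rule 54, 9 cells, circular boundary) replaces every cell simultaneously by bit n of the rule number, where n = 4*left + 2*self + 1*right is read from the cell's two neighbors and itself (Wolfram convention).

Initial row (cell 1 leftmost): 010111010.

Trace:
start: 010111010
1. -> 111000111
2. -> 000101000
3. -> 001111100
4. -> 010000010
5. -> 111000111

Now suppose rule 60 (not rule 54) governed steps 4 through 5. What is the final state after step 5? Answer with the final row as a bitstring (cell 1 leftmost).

001100011

(re-executing steps 4..5 under rule 60; state before step 4: 001111100)
4. -> 001000010
5. -> 001100011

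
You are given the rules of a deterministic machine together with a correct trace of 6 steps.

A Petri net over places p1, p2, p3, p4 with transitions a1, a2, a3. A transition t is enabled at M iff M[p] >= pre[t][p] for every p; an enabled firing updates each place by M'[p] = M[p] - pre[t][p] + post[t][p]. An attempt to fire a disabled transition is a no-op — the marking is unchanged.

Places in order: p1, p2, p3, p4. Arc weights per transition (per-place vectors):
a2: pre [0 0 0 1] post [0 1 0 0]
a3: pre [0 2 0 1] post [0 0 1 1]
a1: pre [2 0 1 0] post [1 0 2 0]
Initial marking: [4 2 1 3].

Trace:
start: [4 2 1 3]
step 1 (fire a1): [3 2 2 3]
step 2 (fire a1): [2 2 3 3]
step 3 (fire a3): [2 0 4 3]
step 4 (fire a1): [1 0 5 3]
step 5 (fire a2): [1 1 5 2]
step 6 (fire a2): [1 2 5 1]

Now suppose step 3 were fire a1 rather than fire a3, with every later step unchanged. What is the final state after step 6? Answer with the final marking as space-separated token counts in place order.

(re-executing from step 3 with the substitution; state before step 3: [2 2 3 3])
step 3 (fire a1): [1 2 4 3]
step 4 (fire a1): [1 2 4 3]
step 5 (fire a2): [1 3 4 2]
step 6 (fire a2): [1 4 4 1]

1 4 4 1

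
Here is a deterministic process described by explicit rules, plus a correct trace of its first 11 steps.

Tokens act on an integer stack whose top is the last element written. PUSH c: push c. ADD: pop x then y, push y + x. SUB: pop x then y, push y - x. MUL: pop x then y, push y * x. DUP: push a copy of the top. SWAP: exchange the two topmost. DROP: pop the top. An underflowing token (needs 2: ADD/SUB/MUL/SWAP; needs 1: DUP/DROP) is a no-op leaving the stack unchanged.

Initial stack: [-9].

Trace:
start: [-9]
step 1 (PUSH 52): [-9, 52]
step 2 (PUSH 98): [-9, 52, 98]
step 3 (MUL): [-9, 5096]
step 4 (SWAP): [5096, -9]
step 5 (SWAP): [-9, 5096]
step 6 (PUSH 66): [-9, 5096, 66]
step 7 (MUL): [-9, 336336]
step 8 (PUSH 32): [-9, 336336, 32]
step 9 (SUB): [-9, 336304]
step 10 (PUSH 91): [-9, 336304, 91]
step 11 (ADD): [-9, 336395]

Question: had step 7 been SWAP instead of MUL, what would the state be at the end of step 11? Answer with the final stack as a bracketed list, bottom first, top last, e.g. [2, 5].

[-9, 66, 5155]

(re-executing from step 7 with the substitution; state before step 7: [-9, 5096, 66])
step 7 (SWAP): [-9, 66, 5096]
step 8 (PUSH 32): [-9, 66, 5096, 32]
step 9 (SUB): [-9, 66, 5064]
step 10 (PUSH 91): [-9, 66, 5064, 91]
step 11 (ADD): [-9, 66, 5155]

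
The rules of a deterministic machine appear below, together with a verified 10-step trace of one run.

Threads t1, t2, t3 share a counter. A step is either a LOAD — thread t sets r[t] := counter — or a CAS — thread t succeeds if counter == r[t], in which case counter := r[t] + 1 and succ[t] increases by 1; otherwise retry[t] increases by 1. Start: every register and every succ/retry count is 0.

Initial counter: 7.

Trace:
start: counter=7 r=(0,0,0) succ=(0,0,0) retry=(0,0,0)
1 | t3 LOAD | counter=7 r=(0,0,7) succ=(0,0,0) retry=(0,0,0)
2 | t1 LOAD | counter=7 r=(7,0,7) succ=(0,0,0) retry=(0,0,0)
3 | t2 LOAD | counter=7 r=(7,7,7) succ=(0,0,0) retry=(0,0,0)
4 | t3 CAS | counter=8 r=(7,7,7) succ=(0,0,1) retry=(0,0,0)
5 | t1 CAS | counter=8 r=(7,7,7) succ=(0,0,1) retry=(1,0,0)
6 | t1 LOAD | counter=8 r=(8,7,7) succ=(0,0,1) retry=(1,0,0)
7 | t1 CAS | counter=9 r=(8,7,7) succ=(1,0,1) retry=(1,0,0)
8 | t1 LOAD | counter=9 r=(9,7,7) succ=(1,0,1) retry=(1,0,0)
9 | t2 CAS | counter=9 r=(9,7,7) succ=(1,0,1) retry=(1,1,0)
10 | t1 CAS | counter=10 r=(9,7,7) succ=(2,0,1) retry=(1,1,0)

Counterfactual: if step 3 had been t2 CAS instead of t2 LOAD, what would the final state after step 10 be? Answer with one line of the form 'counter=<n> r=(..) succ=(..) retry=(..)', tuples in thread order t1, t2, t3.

counter=10 r=(9,0,7) succ=(2,0,1) retry=(1,2,0)

(re-executing from step 3 with the substitution; state before step 3: counter=7 r=(7,0,7) succ=(0,0,0) retry=(0,0,0))
3 | t2 CAS | counter=7 r=(7,0,7) succ=(0,0,0) retry=(0,1,0)
4 | t3 CAS | counter=8 r=(7,0,7) succ=(0,0,1) retry=(0,1,0)
5 | t1 CAS | counter=8 r=(7,0,7) succ=(0,0,1) retry=(1,1,0)
6 | t1 LOAD | counter=8 r=(8,0,7) succ=(0,0,1) retry=(1,1,0)
7 | t1 CAS | counter=9 r=(8,0,7) succ=(1,0,1) retry=(1,1,0)
8 | t1 LOAD | counter=9 r=(9,0,7) succ=(1,0,1) retry=(1,1,0)
9 | t2 CAS | counter=9 r=(9,0,7) succ=(1,0,1) retry=(1,2,0)
10 | t1 CAS | counter=10 r=(9,0,7) succ=(2,0,1) retry=(1,2,0)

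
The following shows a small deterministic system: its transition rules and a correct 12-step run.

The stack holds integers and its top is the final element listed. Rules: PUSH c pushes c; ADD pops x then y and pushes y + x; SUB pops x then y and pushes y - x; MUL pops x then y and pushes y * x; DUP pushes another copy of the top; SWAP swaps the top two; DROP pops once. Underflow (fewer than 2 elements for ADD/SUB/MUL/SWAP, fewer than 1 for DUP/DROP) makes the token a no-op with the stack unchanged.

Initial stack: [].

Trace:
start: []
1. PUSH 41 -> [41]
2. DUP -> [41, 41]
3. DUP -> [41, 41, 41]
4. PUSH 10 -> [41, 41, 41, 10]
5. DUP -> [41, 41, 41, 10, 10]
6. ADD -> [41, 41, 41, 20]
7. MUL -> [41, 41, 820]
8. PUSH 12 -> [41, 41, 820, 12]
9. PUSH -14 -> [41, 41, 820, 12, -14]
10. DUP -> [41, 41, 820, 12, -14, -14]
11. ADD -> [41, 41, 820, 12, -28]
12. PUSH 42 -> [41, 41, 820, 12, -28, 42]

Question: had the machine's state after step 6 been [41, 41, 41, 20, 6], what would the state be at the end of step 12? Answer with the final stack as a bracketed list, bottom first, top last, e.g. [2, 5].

state after step 6 := [41, 41, 41, 20, 6]
7. MUL -> [41, 41, 41, 120]
8. PUSH 12 -> [41, 41, 41, 120, 12]
9. PUSH -14 -> [41, 41, 41, 120, 12, -14]
10. DUP -> [41, 41, 41, 120, 12, -14, -14]
11. ADD -> [41, 41, 41, 120, 12, -28]
12. PUSH 42 -> [41, 41, 41, 120, 12, -28, 42]

[41, 41, 41, 120, 12, -28, 42]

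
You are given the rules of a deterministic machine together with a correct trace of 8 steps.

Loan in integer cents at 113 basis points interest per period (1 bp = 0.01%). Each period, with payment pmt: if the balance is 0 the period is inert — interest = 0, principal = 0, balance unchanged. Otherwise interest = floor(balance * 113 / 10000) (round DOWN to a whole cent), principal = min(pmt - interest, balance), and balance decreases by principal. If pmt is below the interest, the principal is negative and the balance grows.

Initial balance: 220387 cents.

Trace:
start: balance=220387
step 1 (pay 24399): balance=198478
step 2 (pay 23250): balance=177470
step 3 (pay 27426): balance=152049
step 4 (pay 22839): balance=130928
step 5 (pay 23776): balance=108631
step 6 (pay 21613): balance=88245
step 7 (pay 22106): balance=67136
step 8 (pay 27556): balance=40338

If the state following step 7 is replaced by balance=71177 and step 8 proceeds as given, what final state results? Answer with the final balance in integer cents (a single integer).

44425

state after step 7 := balance=71177
step 8 (pay 27556): balance=44425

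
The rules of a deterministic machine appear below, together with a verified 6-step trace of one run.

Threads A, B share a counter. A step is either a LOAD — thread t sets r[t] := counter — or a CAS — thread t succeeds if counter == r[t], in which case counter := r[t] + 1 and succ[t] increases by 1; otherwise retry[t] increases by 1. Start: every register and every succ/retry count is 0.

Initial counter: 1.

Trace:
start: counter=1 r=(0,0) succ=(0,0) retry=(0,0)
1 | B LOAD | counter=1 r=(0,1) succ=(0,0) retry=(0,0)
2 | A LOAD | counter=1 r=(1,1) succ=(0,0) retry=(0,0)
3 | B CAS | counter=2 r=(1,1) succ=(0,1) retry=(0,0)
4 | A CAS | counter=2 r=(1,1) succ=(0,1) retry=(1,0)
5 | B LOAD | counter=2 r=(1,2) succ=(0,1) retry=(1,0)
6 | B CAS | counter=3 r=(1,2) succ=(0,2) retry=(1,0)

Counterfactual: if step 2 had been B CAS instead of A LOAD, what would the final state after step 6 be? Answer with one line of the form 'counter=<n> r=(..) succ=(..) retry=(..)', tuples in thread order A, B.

(re-executing from step 2 with the substitution; state before step 2: counter=1 r=(0,1) succ=(0,0) retry=(0,0))
2 | B CAS | counter=2 r=(0,1) succ=(0,1) retry=(0,0)
3 | B CAS | counter=2 r=(0,1) succ=(0,1) retry=(0,1)
4 | A CAS | counter=2 r=(0,1) succ=(0,1) retry=(1,1)
5 | B LOAD | counter=2 r=(0,2) succ=(0,1) retry=(1,1)
6 | B CAS | counter=3 r=(0,2) succ=(0,2) retry=(1,1)

counter=3 r=(0,2) succ=(0,2) retry=(1,1)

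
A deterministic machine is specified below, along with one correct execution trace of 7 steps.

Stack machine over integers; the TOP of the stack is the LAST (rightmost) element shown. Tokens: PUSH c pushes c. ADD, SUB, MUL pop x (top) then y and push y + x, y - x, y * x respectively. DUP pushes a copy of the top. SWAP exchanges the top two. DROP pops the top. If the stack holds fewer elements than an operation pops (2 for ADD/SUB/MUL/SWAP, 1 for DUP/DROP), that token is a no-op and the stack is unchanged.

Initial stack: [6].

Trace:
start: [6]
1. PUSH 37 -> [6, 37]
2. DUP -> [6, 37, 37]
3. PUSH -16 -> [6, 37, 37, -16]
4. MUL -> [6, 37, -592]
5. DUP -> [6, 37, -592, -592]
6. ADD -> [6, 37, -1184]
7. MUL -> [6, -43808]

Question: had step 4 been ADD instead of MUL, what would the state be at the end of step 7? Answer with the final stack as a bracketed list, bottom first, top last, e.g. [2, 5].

(re-executing from step 4 with the substitution; state before step 4: [6, 37, 37, -16])
4. ADD -> [6, 37, 21]
5. DUP -> [6, 37, 21, 21]
6. ADD -> [6, 37, 42]
7. MUL -> [6, 1554]

[6, 1554]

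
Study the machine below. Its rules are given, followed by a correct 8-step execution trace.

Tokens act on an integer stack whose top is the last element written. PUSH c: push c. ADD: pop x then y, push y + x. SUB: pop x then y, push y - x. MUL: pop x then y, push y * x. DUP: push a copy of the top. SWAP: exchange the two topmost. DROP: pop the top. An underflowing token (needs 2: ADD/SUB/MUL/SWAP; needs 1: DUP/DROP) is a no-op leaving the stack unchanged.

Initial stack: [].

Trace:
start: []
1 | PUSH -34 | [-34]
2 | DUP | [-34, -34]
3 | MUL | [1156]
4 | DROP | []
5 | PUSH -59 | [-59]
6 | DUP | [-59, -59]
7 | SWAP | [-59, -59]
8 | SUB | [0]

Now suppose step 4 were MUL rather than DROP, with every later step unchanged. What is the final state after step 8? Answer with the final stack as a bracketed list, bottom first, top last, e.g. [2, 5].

[1156, 0]

(re-executing from step 4 with the substitution; state before step 4: [1156])
4 | MUL | [1156]
5 | PUSH -59 | [1156, -59]
6 | DUP | [1156, -59, -59]
7 | SWAP | [1156, -59, -59]
8 | SUB | [1156, 0]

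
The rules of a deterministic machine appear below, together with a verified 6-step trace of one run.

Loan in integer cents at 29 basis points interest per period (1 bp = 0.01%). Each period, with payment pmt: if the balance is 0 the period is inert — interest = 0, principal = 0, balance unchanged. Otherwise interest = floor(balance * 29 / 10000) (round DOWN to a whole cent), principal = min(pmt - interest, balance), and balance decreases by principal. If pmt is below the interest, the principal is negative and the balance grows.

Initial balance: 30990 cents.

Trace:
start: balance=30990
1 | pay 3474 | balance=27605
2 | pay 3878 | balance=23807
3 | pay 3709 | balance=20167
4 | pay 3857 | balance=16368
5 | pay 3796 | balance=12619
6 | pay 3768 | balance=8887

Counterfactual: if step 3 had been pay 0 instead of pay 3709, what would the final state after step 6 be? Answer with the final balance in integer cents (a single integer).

(re-executing from step 3 with the substitution; state before step 3: balance=23807)
3 | pay 0 | balance=23876
4 | pay 3857 | balance=20088
5 | pay 3796 | balance=16350
6 | pay 3768 | balance=12629

12629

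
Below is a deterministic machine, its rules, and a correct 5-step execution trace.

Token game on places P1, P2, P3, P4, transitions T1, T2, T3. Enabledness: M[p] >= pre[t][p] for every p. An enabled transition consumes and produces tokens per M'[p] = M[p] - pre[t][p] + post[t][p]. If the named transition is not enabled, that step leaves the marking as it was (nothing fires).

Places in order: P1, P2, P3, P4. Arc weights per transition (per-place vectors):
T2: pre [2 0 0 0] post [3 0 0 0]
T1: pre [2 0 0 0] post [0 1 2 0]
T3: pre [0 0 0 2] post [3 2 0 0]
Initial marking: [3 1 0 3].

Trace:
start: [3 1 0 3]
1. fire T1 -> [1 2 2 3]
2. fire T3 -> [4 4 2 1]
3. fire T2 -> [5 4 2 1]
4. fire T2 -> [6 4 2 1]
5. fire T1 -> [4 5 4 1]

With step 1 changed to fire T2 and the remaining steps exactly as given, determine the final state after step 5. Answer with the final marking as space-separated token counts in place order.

7 4 2 1

(re-executing from step 1 with the substitution; state before step 1: [3 1 0 3])
1. fire T2 -> [4 1 0 3]
2. fire T3 -> [7 3 0 1]
3. fire T2 -> [8 3 0 1]
4. fire T2 -> [9 3 0 1]
5. fire T1 -> [7 4 2 1]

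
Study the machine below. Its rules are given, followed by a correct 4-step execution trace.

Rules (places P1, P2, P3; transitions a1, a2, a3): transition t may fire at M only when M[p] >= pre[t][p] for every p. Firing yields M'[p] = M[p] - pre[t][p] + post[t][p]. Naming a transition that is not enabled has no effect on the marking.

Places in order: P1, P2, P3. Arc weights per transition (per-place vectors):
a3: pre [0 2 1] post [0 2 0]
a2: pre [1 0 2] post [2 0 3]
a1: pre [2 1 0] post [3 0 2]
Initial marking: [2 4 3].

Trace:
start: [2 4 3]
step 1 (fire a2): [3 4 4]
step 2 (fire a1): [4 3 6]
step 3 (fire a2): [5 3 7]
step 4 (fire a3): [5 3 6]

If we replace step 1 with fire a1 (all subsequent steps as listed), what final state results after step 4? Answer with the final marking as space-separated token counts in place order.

(re-executing from step 1 with the substitution; state before step 1: [2 4 3])
step 1 (fire a1): [3 3 5]
step 2 (fire a1): [4 2 7]
step 3 (fire a2): [5 2 8]
step 4 (fire a3): [5 2 7]

5 2 7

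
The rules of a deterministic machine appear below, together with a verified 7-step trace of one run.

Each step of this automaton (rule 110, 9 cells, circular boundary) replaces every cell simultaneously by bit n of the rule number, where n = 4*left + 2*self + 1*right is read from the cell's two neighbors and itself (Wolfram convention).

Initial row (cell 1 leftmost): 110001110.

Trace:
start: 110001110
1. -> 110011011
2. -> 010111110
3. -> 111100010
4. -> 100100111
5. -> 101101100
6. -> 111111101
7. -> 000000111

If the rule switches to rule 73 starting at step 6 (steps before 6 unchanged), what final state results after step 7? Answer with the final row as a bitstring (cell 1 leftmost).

(re-executing steps 6..7 under rule 73; state before step 6: 101101100)
6. -> 001101100
7. -> 101101101

101101101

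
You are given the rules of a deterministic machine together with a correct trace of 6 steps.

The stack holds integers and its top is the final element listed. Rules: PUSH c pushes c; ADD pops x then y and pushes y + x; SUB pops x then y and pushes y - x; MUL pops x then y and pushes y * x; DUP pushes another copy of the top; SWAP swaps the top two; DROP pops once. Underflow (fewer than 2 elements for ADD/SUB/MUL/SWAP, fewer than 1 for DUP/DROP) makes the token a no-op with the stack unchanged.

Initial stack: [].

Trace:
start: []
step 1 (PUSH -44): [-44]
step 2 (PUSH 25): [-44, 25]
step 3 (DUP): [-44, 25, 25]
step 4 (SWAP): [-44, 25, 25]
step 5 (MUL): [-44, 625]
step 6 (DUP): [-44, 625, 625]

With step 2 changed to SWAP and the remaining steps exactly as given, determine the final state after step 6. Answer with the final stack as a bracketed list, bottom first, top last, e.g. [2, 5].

(re-executing from step 2 with the substitution; state before step 2: [-44])
step 2 (SWAP): [-44]
step 3 (DUP): [-44, -44]
step 4 (SWAP): [-44, -44]
step 5 (MUL): [1936]
step 6 (DUP): [1936, 1936]

[1936, 1936]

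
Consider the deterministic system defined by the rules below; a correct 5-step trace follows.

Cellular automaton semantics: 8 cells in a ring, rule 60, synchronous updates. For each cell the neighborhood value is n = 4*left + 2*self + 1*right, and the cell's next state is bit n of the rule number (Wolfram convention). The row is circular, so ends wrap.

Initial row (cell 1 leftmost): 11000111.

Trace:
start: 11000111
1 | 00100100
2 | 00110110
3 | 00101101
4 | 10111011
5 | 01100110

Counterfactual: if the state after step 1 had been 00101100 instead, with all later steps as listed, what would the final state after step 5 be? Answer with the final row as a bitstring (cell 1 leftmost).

state after step 1 := 00101100
2 | 00111010
3 | 00100111
4 | 10110100
5 | 11101110

11101110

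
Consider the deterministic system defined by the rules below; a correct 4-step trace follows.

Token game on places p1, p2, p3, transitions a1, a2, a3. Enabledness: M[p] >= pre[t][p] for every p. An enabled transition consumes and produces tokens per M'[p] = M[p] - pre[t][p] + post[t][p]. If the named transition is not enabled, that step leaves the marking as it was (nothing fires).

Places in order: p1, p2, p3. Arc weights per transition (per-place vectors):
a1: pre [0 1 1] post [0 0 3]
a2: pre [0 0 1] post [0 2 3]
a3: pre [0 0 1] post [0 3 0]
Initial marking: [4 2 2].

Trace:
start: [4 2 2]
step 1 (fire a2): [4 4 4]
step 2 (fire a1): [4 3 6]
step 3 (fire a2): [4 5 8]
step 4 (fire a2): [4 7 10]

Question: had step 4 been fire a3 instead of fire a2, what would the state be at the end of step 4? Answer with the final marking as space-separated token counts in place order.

4 8 7

(re-executing from step 4 with the substitution; state before step 4: [4 5 8])
step 4 (fire a3): [4 8 7]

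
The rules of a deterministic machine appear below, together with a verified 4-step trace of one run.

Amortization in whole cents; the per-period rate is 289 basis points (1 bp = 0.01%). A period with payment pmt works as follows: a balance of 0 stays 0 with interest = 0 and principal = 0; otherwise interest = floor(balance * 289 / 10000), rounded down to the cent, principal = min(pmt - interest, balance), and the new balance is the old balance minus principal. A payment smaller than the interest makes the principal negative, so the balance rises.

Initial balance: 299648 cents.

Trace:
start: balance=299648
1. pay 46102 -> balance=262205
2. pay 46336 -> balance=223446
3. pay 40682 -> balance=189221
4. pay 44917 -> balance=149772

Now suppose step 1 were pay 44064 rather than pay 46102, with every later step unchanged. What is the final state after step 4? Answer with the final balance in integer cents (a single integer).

151992

(re-executing from step 1 with the substitution; state before step 1: balance=299648)
1. pay 44064 -> balance=264243
2. pay 46336 -> balance=225543
3. pay 40682 -> balance=191379
4. pay 44917 -> balance=151992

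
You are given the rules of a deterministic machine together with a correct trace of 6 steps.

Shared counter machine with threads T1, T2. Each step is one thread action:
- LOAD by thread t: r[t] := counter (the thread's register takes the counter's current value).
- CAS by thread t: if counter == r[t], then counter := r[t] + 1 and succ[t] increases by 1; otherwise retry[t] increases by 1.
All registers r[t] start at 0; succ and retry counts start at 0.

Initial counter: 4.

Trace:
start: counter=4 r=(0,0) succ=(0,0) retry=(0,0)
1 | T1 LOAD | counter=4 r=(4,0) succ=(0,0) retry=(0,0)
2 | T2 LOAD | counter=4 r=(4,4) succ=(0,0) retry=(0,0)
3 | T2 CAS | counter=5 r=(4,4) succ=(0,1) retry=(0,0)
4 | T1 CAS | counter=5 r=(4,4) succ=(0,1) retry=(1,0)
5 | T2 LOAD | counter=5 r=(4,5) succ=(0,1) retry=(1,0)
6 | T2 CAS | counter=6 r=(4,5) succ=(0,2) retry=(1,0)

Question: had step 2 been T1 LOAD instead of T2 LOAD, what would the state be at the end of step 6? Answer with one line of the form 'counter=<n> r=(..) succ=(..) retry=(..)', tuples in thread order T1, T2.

counter=6 r=(4,5) succ=(1,1) retry=(0,1)

(re-executing from step 2 with the substitution; state before step 2: counter=4 r=(4,0) succ=(0,0) retry=(0,0))
2 | T1 LOAD | counter=4 r=(4,0) succ=(0,0) retry=(0,0)
3 | T2 CAS | counter=4 r=(4,0) succ=(0,0) retry=(0,1)
4 | T1 CAS | counter=5 r=(4,0) succ=(1,0) retry=(0,1)
5 | T2 LOAD | counter=5 r=(4,5) succ=(1,0) retry=(0,1)
6 | T2 CAS | counter=6 r=(4,5) succ=(1,1) retry=(0,1)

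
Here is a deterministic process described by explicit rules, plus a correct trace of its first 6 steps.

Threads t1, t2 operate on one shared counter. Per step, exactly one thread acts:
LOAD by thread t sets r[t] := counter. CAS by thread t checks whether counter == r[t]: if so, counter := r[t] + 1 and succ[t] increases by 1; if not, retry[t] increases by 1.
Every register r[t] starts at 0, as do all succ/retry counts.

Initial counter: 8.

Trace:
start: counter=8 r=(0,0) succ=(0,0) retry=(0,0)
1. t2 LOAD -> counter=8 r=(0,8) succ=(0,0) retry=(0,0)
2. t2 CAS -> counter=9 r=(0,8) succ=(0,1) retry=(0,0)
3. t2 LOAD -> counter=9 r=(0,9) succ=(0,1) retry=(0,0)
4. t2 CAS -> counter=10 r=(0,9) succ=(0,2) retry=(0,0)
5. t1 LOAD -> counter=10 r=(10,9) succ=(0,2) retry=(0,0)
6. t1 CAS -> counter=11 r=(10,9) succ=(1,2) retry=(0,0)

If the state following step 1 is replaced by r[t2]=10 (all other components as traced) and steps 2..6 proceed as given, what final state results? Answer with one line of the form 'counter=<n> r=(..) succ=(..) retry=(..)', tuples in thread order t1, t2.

state after step 1 := counter=8 r=(0,10) succ=(0,0) retry=(0,0)
2. t2 CAS -> counter=8 r=(0,10) succ=(0,0) retry=(0,1)
3. t2 LOAD -> counter=8 r=(0,8) succ=(0,0) retry=(0,1)
4. t2 CAS -> counter=9 r=(0,8) succ=(0,1) retry=(0,1)
5. t1 LOAD -> counter=9 r=(9,8) succ=(0,1) retry=(0,1)
6. t1 CAS -> counter=10 r=(9,8) succ=(1,1) retry=(0,1)

counter=10 r=(9,8) succ=(1,1) retry=(0,1)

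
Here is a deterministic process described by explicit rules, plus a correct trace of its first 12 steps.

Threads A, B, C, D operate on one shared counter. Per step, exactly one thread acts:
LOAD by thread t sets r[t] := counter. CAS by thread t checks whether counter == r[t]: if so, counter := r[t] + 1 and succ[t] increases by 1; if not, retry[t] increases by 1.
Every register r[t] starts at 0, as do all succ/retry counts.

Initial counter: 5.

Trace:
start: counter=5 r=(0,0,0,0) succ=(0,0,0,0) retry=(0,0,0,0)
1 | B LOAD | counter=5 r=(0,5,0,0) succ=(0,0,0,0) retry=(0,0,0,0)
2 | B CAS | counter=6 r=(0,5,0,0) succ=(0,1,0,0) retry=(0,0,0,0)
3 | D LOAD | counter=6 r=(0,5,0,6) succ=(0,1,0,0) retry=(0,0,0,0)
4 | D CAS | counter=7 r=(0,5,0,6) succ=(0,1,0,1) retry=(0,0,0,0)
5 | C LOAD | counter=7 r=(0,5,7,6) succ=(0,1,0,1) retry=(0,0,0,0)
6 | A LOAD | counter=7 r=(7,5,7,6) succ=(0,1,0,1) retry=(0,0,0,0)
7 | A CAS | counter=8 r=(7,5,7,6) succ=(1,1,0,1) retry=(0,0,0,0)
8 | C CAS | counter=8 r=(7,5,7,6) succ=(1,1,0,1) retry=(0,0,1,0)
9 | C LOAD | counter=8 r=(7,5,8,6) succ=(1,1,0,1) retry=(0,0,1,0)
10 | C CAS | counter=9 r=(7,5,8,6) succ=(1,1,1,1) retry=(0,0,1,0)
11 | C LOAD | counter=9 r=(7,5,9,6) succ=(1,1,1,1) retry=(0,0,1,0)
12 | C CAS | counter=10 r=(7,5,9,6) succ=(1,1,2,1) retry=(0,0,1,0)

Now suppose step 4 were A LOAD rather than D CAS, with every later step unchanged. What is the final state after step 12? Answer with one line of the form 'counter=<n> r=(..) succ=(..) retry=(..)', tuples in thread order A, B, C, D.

(re-executing from step 4 with the substitution; state before step 4: counter=6 r=(0,5,0,6) succ=(0,1,0,0) retry=(0,0,0,0))
4 | A LOAD | counter=6 r=(6,5,0,6) succ=(0,1,0,0) retry=(0,0,0,0)
5 | C LOAD | counter=6 r=(6,5,6,6) succ=(0,1,0,0) retry=(0,0,0,0)
6 | A LOAD | counter=6 r=(6,5,6,6) succ=(0,1,0,0) retry=(0,0,0,0)
7 | A CAS | counter=7 r=(6,5,6,6) succ=(1,1,0,0) retry=(0,0,0,0)
8 | C CAS | counter=7 r=(6,5,6,6) succ=(1,1,0,0) retry=(0,0,1,0)
9 | C LOAD | counter=7 r=(6,5,7,6) succ=(1,1,0,0) retry=(0,0,1,0)
10 | C CAS | counter=8 r=(6,5,7,6) succ=(1,1,1,0) retry=(0,0,1,0)
11 | C LOAD | counter=8 r=(6,5,8,6) succ=(1,1,1,0) retry=(0,0,1,0)
12 | C CAS | counter=9 r=(6,5,8,6) succ=(1,1,2,0) retry=(0,0,1,0)

counter=9 r=(6,5,8,6) succ=(1,1,2,0) retry=(0,0,1,0)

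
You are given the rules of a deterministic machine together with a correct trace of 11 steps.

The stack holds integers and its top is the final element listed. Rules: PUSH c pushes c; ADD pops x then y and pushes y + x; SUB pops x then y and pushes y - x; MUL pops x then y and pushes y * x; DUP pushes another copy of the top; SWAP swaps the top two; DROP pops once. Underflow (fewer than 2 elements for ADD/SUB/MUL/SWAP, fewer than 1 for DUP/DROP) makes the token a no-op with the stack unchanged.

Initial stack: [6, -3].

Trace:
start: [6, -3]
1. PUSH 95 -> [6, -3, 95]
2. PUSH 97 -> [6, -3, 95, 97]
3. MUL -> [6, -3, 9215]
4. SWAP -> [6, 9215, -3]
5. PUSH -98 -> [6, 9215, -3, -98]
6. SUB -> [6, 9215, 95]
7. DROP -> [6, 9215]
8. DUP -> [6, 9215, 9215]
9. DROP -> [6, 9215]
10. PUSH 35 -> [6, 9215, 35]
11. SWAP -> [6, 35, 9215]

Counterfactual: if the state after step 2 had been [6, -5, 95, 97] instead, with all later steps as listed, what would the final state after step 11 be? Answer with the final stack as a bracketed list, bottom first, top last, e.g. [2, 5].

state after step 2 := [6, -5, 95, 97]
3. MUL -> [6, -5, 9215]
4. SWAP -> [6, 9215, -5]
5. PUSH -98 -> [6, 9215, -5, -98]
6. SUB -> [6, 9215, 93]
7. DROP -> [6, 9215]
8. DUP -> [6, 9215, 9215]
9. DROP -> [6, 9215]
10. PUSH 35 -> [6, 9215, 35]
11. SWAP -> [6, 35, 9215]

[6, 35, 9215]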